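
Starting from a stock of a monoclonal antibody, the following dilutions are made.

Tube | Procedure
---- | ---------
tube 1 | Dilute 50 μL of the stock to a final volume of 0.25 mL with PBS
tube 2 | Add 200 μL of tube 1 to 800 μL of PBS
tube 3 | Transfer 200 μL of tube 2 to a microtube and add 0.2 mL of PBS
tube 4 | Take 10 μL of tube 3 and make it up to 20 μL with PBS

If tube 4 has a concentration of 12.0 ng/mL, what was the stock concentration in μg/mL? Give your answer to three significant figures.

1.20 μg/mL

Step 1: 50 μL brought to 0.25 mL → factor 250/50 = 5
Step 2: 200 μL + 800 μL = 1000 μL total → factor 1000/200 = 5
Step 3: 200 μL + 0.2 mL = 400 μL total → factor 400/200 = 2
Step 4: 10 μL brought to 20 μL → factor 20/10 = 2
Overall dilution factor = 5 × 5 × 2 × 2 = 100
Stock = 12.0 ng/mL × 100 = 1200 ng/mL = 1.20 μg/mL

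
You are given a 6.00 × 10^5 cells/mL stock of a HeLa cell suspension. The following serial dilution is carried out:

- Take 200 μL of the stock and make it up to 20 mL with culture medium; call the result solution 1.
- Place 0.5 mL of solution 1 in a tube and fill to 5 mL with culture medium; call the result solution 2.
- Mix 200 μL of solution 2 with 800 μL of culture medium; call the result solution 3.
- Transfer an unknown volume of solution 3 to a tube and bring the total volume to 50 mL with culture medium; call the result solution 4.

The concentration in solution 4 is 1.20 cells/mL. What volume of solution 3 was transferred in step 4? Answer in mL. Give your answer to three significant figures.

Step 1: 200 μL brought to 20 mL → factor 20000/200 = 100
Step 2: 0.5 mL brought to 5 mL → factor 5/0.5 = 10
Step 3: 200 μL + 800 μL = 1000 μL total → factor 1000/200 = 5
Step 4: v brought to 50 mL → factor = 50 mL/v
Product of known-step factors = 5000
Overall factor = 6.00 × 10^5 cells/mL / (1.20 cells/mL) = 5 × 10^5
Step-4 factor = 5 × 10^5 / 5000 = 100
v = 50 mL / 100 = 0.500 mL

0.500 mL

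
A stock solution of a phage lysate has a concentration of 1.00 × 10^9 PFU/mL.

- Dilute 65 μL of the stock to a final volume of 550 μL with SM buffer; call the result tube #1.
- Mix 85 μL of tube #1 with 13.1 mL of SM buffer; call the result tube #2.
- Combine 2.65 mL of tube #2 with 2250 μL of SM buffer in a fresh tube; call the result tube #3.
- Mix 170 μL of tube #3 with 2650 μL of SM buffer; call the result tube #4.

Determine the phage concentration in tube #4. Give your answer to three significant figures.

Step 1: 65 μL brought to 550 μL → factor 550/65 = 8.4615
Step 2: 85 μL + 13.1 mL = 13185 μL total → factor 13185/85 = 155.12
Step 3: 2.65 mL + 2250 μL = 4.9 mL total → factor 4.9/2.65 = 1.8491
Step 4: 170 μL + 2650 μL = 2820 μL total → factor 2820/170 = 16.588
Overall dilution factor = 8.4615 × 155.12 × 1.8491 × 16.588 = 40259
Final = 1.00 × 10^9 PFU/mL / 40259 = 2.48 × 10^4 PFU/mL

2.48 × 10^4 PFU/mL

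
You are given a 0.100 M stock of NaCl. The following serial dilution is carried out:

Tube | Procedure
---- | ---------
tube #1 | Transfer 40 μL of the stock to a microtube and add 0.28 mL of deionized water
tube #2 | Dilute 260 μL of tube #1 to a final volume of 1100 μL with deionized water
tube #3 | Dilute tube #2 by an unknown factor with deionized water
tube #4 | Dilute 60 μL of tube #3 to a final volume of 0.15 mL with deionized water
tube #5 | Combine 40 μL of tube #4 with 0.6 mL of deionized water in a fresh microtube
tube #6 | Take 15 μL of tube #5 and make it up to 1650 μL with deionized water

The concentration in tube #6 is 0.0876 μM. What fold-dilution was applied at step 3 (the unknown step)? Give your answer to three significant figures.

Step 1: 40 μL + 0.28 mL = 320 μL total → factor 320/40 = 8
Step 2: 260 μL brought to 1100 μL → factor 1100/260 = 4.2308
Step 3: unknown factor x
Step 4: 60 μL brought to 0.15 mL → factor 150/60 = 2.5
Step 5: 40 μL + 0.6 mL = 640 μL total → factor 640/40 = 16
Step 6: 15 μL brought to 1650 μL → factor 1650/15 = 110
Product of known-step factors = 1.4892 × 10^5
Overall factor = 0.100 M / (0.0876 μM) = 1.1416 × 10^6
x = 1.1416 × 10^6 / 1.4892 × 10^5 = 7.67

7.67-fold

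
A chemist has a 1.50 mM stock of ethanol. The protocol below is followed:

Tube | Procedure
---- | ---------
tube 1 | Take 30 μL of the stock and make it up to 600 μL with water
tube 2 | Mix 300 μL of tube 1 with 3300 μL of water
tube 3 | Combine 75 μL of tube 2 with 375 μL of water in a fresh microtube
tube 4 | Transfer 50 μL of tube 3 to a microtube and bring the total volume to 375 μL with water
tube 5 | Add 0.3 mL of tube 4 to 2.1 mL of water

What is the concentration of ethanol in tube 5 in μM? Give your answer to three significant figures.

Step 1: 30 μL brought to 600 μL → factor 600/30 = 20
Step 2: 300 μL + 3300 μL = 3600 μL total → factor 3600/300 = 12
Step 3: 75 μL + 375 μL = 450 μL total → factor 450/75 = 6
Step 4: 50 μL brought to 375 μL → factor 375/50 = 7.5
Step 5: 0.3 mL + 2.1 mL = 2.4 mL total → factor 2.4/0.3 = 8
Overall dilution factor = 20 × 12 × 6 × 7.5 × 8 = 86400
Final = 1.50 mM / 86400 = 1.736 × 10^-5 mM = 0.0174 μM

0.0174 μM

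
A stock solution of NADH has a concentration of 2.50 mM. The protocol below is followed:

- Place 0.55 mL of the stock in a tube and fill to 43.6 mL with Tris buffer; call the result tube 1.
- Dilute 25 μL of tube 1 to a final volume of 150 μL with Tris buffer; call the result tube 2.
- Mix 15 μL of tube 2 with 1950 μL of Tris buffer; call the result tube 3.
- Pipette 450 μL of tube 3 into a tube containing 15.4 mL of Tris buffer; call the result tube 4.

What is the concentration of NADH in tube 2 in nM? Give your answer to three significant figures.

Step 1: 0.55 mL brought to 43.6 mL → factor 43.6/0.55 = 79.273
Step 2: 25 μL brought to 150 μL → factor 150/25 = 6
Dilution factor through tube 2 = 79.273 × 6 = 475.64
[tube 2] = 2.50 mM / 475.64 = 0.005256 mM = 5.26 × 10^3 nM

5.26 × 10^3 nM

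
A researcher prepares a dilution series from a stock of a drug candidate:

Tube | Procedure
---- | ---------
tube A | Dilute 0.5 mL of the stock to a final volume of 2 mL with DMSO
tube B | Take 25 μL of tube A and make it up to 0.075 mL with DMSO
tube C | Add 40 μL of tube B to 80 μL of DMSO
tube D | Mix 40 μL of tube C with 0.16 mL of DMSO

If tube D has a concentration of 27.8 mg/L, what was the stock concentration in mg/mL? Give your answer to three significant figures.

Step 1: 0.5 mL brought to 2 mL → factor 2/0.5 = 4
Step 2: 25 μL brought to 0.075 mL → factor 75/25 = 3
Step 3: 40 μL + 80 μL = 120 μL total → factor 120/40 = 3
Step 4: 40 μL + 0.16 mL = 200 μL total → factor 200/40 = 5
Overall dilution factor = 4 × 3 × 3 × 5 = 180
Stock = 27.8 mg/L × 180 = 5004 mg/L = 5.00 mg/mL

5.00 mg/mL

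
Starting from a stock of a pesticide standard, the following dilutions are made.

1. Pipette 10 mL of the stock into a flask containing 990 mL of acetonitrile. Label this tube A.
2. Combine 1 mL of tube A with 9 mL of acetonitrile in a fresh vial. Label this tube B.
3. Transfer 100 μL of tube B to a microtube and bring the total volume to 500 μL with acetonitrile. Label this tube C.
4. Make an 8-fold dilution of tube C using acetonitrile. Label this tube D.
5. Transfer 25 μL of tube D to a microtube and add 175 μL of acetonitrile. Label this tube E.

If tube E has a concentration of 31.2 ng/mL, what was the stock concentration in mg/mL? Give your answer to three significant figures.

Step 1: 10 mL + 990 mL = 1000 mL total → factor 1000/10 = 100
Step 2: 1 mL + 9 mL = 10 mL total → factor 10/1 = 10
Step 3: 100 μL brought to 500 μL → factor 500/100 = 5
Step 4: 8-fold → factor 8
Step 5: 25 μL + 175 μL = 200 μL total → factor 200/25 = 8
Overall dilution factor = 100 × 10 × 5 × 8 × 8 = 3.2 × 10^5
Stock = 31.2 ng/mL × 3.2 × 10^5 = 9.984 × 10^6 ng/mL = 9.98 mg/mL

9.98 mg/mL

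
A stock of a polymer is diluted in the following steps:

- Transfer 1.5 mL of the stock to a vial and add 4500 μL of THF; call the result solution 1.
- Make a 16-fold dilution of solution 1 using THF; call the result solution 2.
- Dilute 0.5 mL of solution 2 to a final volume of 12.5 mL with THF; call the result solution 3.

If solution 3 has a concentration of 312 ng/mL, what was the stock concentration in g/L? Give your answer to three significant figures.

0.499 g/L

Step 1: 1.5 mL + 4500 μL = 6 mL total → factor 6/1.5 = 4
Step 2: 16-fold → factor 16
Step 3: 0.5 mL brought to 12.5 mL → factor 12.5/0.5 = 25
Overall dilution factor = 4 × 16 × 25 = 1600
Stock = 312 ng/mL × 1600 = 4.992 × 10^5 ng/mL = 0.499 g/L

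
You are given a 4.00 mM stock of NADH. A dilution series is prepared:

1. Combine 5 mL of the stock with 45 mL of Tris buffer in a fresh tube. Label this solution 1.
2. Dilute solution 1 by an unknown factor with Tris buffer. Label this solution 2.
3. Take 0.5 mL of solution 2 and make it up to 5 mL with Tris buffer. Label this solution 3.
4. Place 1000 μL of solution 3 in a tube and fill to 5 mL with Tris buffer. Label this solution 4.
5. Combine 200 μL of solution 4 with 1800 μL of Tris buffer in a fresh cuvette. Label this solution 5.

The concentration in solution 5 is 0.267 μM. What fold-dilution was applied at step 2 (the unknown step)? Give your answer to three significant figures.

Step 1: 5 mL + 45 mL = 50 mL total → factor 50/5 = 10
Step 2: unknown factor x
Step 3: 0.5 mL brought to 5 mL → factor 5/0.5 = 10
Step 4: 1000 μL brought to 5 mL → factor 5000/1000 = 5
Step 5: 200 μL + 1800 μL = 2000 μL total → factor 2000/200 = 10
Product of known-step factors = 5000
Overall factor = 4.00 mM / (0.267 μM) = 14981
x = 14981 / 5000 = 3.00

3.00-fold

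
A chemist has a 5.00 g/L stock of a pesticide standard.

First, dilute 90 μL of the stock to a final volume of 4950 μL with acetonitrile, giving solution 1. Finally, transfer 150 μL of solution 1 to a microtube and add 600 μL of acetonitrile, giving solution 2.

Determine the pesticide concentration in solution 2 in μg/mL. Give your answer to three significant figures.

Step 1: 90 μL brought to 4950 μL → factor 4950/90 = 55
Step 2: 150 μL + 600 μL = 750 μL total → factor 750/150 = 5
Overall dilution factor = 55 × 5 = 275
Final = 5.00 g/L / 275 = 0.01818 g/L = 18.2 μg/mL

18.2 μg/mL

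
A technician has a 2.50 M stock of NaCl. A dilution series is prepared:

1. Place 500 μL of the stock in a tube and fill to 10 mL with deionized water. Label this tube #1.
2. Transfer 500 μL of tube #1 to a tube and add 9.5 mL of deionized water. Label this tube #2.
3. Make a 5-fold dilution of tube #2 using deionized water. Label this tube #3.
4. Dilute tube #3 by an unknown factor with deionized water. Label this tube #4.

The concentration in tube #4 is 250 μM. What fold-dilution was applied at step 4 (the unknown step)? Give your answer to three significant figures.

Step 1: 500 μL brought to 10 mL → factor 10000/500 = 20
Step 2: 500 μL + 9.5 mL = 10000 μL total → factor 10000/500 = 20
Step 3: 5-fold → factor 5
Step 4: unknown factor x
Product of known-step factors = 2000
Overall factor = 2.50 M / (250 μM) = 10000
x = 10000 / 2000 = 5.00

5.00-fold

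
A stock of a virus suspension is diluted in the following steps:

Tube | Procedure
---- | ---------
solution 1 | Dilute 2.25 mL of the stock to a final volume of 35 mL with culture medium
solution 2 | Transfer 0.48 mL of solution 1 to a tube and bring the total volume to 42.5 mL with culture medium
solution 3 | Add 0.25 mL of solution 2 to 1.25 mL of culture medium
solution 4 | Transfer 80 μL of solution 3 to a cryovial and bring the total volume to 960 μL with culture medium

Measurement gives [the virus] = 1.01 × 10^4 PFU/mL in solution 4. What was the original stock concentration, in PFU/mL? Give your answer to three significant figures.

1.00 × 10^9 PFU/mL

Step 1: 2.25 mL brought to 35 mL → factor 35/2.25 = 15.556
Step 2: 0.48 mL brought to 42.5 mL → factor 42.5/0.48 = 88.542
Step 3: 0.25 mL + 1.25 mL = 1.5 mL total → factor 1.5/0.25 = 6
Step 4: 80 μL brought to 960 μL → factor 960/80 = 12
Overall dilution factor = 15.556 × 88.542 × 6 × 12 = 99167
Stock = 1.01 × 10^4 PFU/mL × 99167 = 1.00 × 10^9 PFU/mL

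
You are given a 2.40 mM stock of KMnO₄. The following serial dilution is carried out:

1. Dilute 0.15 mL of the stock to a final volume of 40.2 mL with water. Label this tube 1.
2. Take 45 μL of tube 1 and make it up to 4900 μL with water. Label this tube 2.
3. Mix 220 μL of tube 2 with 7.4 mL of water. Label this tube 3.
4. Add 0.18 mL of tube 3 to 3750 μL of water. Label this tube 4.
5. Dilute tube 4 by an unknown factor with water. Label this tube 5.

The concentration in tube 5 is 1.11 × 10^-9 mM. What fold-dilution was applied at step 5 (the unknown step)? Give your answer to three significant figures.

Step 1: 0.15 mL brought to 40.2 mL → factor 40.2/0.15 = 268
Step 2: 45 μL brought to 4900 μL → factor 4900/45 = 108.89
Step 3: 220 μL + 7.4 mL = 7620 μL total → factor 7620/220 = 34.636
Step 4: 0.18 mL + 3750 μL = 3.93 mL total → factor 3.93/0.18 = 21.833
Step 5: unknown factor x
Product of known-step factors = 2.2068 × 10^7
Overall factor = 2.40 mM / (1.11 × 10^-9 mM) = 2.1622 × 10^9
x = 2.1622 × 10^9 / 2.2068 × 10^7 = 98.0

98.0-fold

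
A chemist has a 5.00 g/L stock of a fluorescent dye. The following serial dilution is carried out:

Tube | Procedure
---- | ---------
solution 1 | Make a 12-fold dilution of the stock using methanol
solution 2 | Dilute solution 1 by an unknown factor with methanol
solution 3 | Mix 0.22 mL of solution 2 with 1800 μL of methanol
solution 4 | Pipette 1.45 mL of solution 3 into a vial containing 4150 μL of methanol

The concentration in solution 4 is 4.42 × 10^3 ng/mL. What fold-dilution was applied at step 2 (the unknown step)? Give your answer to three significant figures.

Step 1: 12-fold → factor 12
Step 2: unknown factor x
Step 3: 0.22 mL + 1800 μL = 2.02 mL total → factor 2.02/0.22 = 9.1818
Step 4: 1.45 mL + 4150 μL = 5.6 mL total → factor 5.6/1.45 = 3.8621
Product of known-step factors = 425.53
Overall factor = 5.00 g/L / (4.42 × 10^3 ng/mL) = 1131.2
x = 1131.2 / 425.53 = 2.66

2.66-fold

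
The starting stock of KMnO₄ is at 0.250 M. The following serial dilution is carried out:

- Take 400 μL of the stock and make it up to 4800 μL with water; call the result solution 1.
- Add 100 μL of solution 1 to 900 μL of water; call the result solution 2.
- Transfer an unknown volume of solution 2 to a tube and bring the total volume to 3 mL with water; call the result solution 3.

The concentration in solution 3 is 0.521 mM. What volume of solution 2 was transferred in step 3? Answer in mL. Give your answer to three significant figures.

0.750 mL

Step 1: 400 μL brought to 4800 μL → factor 4800/400 = 12
Step 2: 100 μL + 900 μL = 1000 μL total → factor 1000/100 = 10
Step 3: v brought to 3 mL → factor = 3 mL/v
Product of known-step factors = 120
Overall factor = 0.250 M / (0.521 mM) = 479.85
Step-3 factor = 479.85 / 120 = 3.9987
v = 3 mL / 3.9987 = 0.750 mL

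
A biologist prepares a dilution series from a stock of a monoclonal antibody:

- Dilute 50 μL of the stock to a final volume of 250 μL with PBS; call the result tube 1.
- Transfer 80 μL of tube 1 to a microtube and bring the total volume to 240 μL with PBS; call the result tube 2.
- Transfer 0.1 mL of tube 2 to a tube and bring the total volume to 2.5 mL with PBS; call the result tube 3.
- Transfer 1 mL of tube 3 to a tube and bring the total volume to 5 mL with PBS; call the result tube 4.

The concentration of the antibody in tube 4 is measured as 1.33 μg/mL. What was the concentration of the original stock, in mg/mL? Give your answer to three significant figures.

2.49 mg/mL

Step 1: 50 μL brought to 250 μL → factor 250/50 = 5
Step 2: 80 μL brought to 240 μL → factor 240/80 = 3
Step 3: 0.1 mL brought to 2.5 mL → factor 2.5/0.1 = 25
Step 4: 1 mL brought to 5 mL → factor 5/1 = 5
Overall dilution factor = 5 × 3 × 25 × 5 = 1875
Stock = 1.33 μg/mL × 1875 = 2494 μg/mL = 2.49 mg/mL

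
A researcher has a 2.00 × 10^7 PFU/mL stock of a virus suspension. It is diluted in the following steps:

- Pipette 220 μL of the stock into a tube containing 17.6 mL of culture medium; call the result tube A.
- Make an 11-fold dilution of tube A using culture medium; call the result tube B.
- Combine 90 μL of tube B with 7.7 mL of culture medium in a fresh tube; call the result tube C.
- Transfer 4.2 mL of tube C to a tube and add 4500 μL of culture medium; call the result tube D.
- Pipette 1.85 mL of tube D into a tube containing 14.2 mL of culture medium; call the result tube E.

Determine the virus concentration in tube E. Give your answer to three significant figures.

14.4 PFU/mL

Step 1: 220 μL + 17.6 mL = 17820 μL total → factor 17820/220 = 81
Step 2: 11-fold → factor 11
Step 3: 90 μL + 7.7 mL = 7790 μL total → factor 7790/90 = 86.556
Step 4: 4.2 mL + 4500 μL = 8.7 mL total → factor 8.7/4.2 = 2.0714
Step 5: 1.85 mL + 14.2 mL = 16.05 mL total → factor 16.05/1.85 = 8.6757
Overall dilution factor = 81 × 11 × 86.556 × 2.0714 × 8.6757 = 1.3859 × 10^6
Final = 2.00 × 10^7 PFU/mL / 1.3859 × 10^6 = 14.4 PFU/mL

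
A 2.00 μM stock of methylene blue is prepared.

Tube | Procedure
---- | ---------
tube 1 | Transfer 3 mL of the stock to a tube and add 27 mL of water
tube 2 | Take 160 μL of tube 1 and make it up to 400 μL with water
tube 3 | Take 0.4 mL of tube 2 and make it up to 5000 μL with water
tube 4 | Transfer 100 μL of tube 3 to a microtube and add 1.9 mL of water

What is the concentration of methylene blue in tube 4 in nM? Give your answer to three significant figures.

Step 1: 3 mL + 27 mL = 30 mL total → factor 30/3 = 10
Step 2: 160 μL brought to 400 μL → factor 400/160 = 2.5
Step 3: 0.4 mL brought to 5000 μL → factor 5/0.4 = 12.5
Step 4: 100 μL + 1.9 mL = 2000 μL total → factor 2000/100 = 20
Overall dilution factor = 10 × 2.5 × 12.5 × 20 = 6250
Final = 2.00 μM / 6250 = 0.0003200 μM = 0.320 nM

0.320 nM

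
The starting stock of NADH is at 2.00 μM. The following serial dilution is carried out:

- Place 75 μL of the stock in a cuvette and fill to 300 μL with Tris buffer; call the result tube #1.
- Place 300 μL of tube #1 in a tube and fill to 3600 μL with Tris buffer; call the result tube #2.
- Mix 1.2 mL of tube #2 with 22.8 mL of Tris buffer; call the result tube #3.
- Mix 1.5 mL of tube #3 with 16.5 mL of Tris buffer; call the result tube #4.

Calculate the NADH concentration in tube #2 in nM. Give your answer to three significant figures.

41.7 nM

Step 1: 75 μL brought to 300 μL → factor 300/75 = 4
Step 2: 300 μL brought to 3600 μL → factor 3600/300 = 12
Dilution factor through tube #2 = 4 × 12 = 48
[tube #2] = 2.00 μM / 48 = 0.04167 μM = 41.7 nM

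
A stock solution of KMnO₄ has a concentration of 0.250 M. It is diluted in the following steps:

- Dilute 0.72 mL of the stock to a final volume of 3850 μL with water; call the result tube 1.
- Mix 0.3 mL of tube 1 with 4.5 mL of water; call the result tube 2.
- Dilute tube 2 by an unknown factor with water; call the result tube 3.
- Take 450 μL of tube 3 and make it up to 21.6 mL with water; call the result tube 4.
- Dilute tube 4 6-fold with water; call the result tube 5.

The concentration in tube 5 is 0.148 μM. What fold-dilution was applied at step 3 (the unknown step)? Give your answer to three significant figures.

68.6-fold

Step 1: 0.72 mL brought to 3850 μL → factor 3.85/0.72 = 5.3472
Step 2: 0.3 mL + 4.5 mL = 4.8 mL total → factor 4.8/0.3 = 16
Step 3: unknown factor x
Step 4: 450 μL brought to 21.6 mL → factor 21600/450 = 48
Step 5: 6-fold → factor 6
Product of known-step factors = 24640
Overall factor = 0.250 M / (0.148 μM) = 1.6892 × 10^6
x = 1.6892 × 10^6 / 24640 = 68.6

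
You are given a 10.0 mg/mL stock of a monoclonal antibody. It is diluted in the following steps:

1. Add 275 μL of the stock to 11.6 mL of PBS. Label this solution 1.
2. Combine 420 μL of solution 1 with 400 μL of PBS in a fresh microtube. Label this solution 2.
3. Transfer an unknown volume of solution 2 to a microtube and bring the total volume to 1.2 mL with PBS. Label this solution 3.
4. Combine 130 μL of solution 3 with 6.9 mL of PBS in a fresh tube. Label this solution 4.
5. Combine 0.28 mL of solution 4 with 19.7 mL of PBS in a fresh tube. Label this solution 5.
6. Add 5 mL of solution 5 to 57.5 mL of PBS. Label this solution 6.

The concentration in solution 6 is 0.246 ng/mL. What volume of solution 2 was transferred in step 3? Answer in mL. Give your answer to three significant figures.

Step 1: 275 μL + 11.6 mL = 11875 μL total → factor 11875/275 = 43.182
Step 2: 420 μL + 400 μL = 820 μL total → factor 820/420 = 1.9524
Step 3: v brought to 1.2 mL → factor = 1.2 mL/v
Step 4: 130 μL + 6.9 mL = 7030 μL total → factor 7030/130 = 54.077
Step 5: 0.28 mL + 19.7 mL = 19.98 mL total → factor 19.98/0.28 = 71.357
Step 6: 5 mL + 57.5 mL = 62.5 mL total → factor 62.5/5 = 12.5
Product of known-step factors = 4.0665 × 10^6
Overall factor = 10.0 mg/mL / (0.246 ng/mL) = 4.065 × 10^7
Step-3 factor = 4.065 × 10^7 / 4.0665 × 10^6 = 9.9963
v = 1.2 mL / 9.9963 = 0.120 mL

0.120 mL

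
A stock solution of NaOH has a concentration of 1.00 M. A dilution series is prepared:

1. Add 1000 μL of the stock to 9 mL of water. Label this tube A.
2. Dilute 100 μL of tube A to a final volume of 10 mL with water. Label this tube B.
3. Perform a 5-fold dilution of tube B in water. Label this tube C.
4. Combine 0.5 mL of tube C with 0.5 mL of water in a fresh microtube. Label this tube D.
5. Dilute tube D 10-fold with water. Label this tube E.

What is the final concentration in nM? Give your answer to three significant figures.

1.00 × 10^4 nM

Step 1: 1000 μL + 9 mL = 10000 μL total → factor 10000/1000 = 10
Step 2: 100 μL brought to 10 mL → factor 10000/100 = 100
Step 3: 5-fold → factor 5
Step 4: 0.5 mL + 0.5 mL = 1 mL total → factor 1/0.5 = 2
Step 5: 10-fold → factor 10
Overall dilution factor = 10 × 100 × 5 × 2 × 10 = 1 × 10^5
Final = 1.00 M / 1 × 10^5 = 1.000 × 10^-5 M = 1.00 × 10^4 nM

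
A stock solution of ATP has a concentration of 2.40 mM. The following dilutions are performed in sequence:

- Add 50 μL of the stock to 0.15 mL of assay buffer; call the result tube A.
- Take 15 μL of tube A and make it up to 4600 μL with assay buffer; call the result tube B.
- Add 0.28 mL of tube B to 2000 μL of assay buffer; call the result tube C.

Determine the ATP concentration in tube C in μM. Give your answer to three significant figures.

0.240 μM

Step 1: 50 μL + 0.15 mL = 200 μL total → factor 200/50 = 4
Step 2: 15 μL brought to 4600 μL → factor 4600/15 = 306.67
Step 3: 0.28 mL + 2000 μL = 2.28 mL total → factor 2.28/0.28 = 8.1429
Overall dilution factor = 4 × 306.67 × 8.1429 = 9988.6
Final = 2.40 mM / 9988.6 = 0.0002403 mM = 0.240 μM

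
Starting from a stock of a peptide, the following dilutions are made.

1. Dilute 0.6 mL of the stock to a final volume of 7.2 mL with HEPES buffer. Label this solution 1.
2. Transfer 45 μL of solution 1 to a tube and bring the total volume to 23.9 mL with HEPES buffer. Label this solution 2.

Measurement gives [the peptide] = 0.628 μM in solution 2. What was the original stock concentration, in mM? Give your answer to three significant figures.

Step 1: 0.6 mL brought to 7.2 mL → factor 7.2/0.6 = 12
Step 2: 45 μL brought to 23.9 mL → factor 23900/45 = 531.11
Overall dilution factor = 12 × 531.11 = 6373.3
Stock = 0.628 μM × 6373.3 = 4002 μM = 4.00 mM

4.00 mM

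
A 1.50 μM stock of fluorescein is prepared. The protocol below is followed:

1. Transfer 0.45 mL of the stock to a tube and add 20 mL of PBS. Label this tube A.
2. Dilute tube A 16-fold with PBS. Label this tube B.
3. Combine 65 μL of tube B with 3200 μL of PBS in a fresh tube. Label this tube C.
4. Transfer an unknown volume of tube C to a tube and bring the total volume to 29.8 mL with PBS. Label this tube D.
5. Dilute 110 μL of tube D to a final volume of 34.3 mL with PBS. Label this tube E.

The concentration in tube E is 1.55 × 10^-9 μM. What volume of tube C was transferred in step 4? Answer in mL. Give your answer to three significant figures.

Step 1: 0.45 mL + 20 mL = 20.45 mL total → factor 20.45/0.45 = 45.444
Step 2: 16-fold → factor 16
Step 3: 65 μL + 3200 μL = 3265 μL total → factor 3265/65 = 50.231
Step 4: v brought to 29.8 mL → factor = 29.8 mL/v
Step 5: 110 μL brought to 34.3 mL → factor 34300/110 = 311.82
Product of known-step factors = 1.1389 × 10^7
Overall factor = 1.50 μM / (1.55 × 10^-9 μM) = 9.6774 × 10^8
Step-4 factor = 9.6774 × 10^8 / 1.1389 × 10^7 = 84.974
v = 29.8 mL / 84.974 = 0.351 mL

0.351 mL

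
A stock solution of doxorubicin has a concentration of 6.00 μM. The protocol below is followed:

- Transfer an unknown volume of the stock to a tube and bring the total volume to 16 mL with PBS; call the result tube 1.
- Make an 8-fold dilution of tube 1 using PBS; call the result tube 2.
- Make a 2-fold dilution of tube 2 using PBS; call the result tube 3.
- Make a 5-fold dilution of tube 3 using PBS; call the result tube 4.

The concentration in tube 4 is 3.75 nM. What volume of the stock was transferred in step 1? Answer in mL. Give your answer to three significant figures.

Step 1: v brought to 16 mL → factor = 16 mL/v
Step 2: 8-fold → factor 8
Step 3: 2-fold → factor 2
Step 4: 5-fold → factor 5
Product of known-step factors = 80
Overall factor = 6.00 μM / (3.75 nM) = 1600
Step-1 factor = 1600 / 80 = 20
v = 16 mL / 20 = 0.800 mL

0.800 mL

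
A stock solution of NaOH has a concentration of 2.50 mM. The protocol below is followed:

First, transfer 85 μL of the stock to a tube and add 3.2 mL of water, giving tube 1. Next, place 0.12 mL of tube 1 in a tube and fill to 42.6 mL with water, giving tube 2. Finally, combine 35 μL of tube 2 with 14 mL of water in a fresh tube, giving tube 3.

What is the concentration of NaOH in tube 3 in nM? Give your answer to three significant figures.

0.454 nM

Step 1: 85 μL + 3.2 mL = 3285 μL total → factor 3285/85 = 38.647
Step 2: 0.12 mL brought to 42.6 mL → factor 42.6/0.12 = 355
Step 3: 35 μL + 14 mL = 14035 μL total → factor 14035/35 = 401
Overall dilution factor = 38.647 × 355 × 401 = 5.5016 × 10^6
Final = 2.50 mM / 5.5016 × 10^6 = 4.544 × 10^-7 mM = 0.454 nM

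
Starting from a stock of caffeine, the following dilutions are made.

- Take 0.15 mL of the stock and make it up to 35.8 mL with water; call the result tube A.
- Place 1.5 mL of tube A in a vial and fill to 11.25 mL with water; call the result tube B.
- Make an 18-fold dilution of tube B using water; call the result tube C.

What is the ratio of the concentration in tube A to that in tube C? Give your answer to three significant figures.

135

Step 1: 0.15 mL brought to 35.8 mL → factor 35.8/0.15 = 238.67
Step 2: 1.5 mL brought to 11.25 mL → factor 11.25/1.5 = 7.5
Step 3: 18-fold → factor 18
Dilution factor to tube A = 238.67; to tube C = 32220
[tube A]/[tube C] = (factor to tube C)/(factor to tube A) = 32220/238.67 = 135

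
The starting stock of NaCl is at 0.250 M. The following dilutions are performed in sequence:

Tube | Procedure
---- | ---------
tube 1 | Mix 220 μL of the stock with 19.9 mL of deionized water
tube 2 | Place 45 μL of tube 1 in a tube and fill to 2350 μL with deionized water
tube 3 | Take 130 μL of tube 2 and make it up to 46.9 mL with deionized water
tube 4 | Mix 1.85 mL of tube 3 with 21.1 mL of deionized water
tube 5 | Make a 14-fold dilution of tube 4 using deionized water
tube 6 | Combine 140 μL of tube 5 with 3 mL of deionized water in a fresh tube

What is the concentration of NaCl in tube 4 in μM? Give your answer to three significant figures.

0.0117 μM

Step 1: 220 μL + 19.9 mL = 20120 μL total → factor 20120/220 = 91.455
Step 2: 45 μL brought to 2350 μL → factor 2350/45 = 52.222
Step 3: 130 μL brought to 46.9 mL → factor 46900/130 = 360.77
Step 4: 1.85 mL + 21.1 mL = 22.95 mL total → factor 22.95/1.85 = 12.405
Dilution factor through tube 4 = 91.455 × 52.222 × 360.77 × 12.405 = 2.1375 × 10^7
[tube 4] = 0.250 M / 2.1375 × 10^7 = 1.170 × 10^-8 M = 0.0117 μM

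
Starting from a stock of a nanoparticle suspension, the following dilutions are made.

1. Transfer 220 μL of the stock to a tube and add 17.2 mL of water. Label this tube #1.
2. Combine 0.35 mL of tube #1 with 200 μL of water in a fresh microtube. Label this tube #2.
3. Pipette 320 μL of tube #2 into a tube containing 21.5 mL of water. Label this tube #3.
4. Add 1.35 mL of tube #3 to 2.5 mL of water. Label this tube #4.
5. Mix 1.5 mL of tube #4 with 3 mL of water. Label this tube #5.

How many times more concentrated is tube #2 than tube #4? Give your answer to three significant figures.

194

Step 1: 220 μL + 17.2 mL = 17420 μL total → factor 17420/220 = 79.182
Step 2: 0.35 mL + 200 μL = 0.55 mL total → factor 0.55/0.35 = 1.5714
Step 3: 320 μL + 21.5 mL = 21820 μL total → factor 21820/320 = 68.188
Step 4: 1.35 mL + 2.5 mL = 3.85 mL total → factor 3.85/1.35 = 2.8519
Dilution factor to tube #2 = 124.43; to tube #4 = 24196
[tube #2]/[tube #4] = (factor to tube #4)/(factor to tube #2) = 24196/124.43 = 194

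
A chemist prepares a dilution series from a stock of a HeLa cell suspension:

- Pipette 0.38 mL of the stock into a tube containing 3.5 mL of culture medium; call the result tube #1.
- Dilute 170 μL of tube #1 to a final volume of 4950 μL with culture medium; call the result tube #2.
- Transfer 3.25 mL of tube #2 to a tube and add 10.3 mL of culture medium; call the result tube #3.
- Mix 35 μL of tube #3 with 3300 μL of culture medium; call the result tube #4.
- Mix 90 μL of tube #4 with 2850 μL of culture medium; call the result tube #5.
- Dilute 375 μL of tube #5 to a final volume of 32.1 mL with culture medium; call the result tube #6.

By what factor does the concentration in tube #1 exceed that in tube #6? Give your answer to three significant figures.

Step 1: 0.38 mL + 3.5 mL = 3.88 mL total → factor 3.88/0.38 = 10.211
Step 2: 170 μL brought to 4950 μL → factor 4950/170 = 29.118
Step 3: 3.25 mL + 10.3 mL = 13.55 mL total → factor 13.55/3.25 = 4.1692
Step 4: 35 μL + 3300 μL = 3335 μL total → factor 3335/35 = 95.286
Step 5: 90 μL + 2850 μL = 2940 μL total → factor 2940/90 = 32.667
Step 6: 375 μL brought to 32.1 mL → factor 32100/375 = 85.6
Dilution factor to tube #1 = 10.211; to tube #6 = 3.3027 × 10^8
[tube #1]/[tube #6] = (factor to tube #6)/(factor to tube #1) = 3.3027 × 10^8/10.211 = 3.23 × 10^7

3.23 × 10^7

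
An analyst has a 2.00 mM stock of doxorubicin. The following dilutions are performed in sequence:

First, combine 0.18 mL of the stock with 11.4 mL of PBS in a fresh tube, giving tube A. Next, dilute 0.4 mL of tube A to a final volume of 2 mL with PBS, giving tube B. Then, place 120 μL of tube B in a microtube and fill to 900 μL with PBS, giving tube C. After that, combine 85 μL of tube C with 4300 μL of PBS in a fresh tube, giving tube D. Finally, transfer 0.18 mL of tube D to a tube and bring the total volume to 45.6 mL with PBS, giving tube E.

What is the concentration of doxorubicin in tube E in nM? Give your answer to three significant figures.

Step 1: 0.18 mL + 11.4 mL = 11.58 mL total → factor 11.58/0.18 = 64.333
Step 2: 0.4 mL brought to 2 mL → factor 2/0.4 = 5
Step 3: 120 μL brought to 900 μL → factor 900/120 = 7.5
Step 4: 85 μL + 4300 μL = 4385 μL total → factor 4385/85 = 51.588
Step 5: 0.18 mL brought to 45.6 mL → factor 45.6/0.18 = 253.33
Overall dilution factor = 64.333 × 5 × 7.5 × 51.588 × 253.33 = 3.1529 × 10^7
Final = 2.00 mM / 3.1529 × 10^7 = 6.343 × 10^-8 mM = 0.0634 nM

0.0634 nM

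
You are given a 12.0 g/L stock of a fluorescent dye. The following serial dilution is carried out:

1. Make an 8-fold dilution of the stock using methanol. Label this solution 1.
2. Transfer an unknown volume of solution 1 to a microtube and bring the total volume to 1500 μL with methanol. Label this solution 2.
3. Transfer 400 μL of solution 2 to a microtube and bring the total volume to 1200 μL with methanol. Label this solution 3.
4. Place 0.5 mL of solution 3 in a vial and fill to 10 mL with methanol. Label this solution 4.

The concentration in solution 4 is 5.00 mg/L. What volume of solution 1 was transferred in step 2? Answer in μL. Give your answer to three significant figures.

Step 1: 8-fold → factor 8
Step 2: v brought to 1500 μL → factor = 1500 μL/v
Step 3: 400 μL brought to 1200 μL → factor 1200/400 = 3
Step 4: 0.5 mL brought to 10 mL → factor 10/0.5 = 20
Product of known-step factors = 480
Overall factor = 12.0 g/L / (5.00 mg/L) = 2400
Step-2 factor = 2400 / 480 = 5
v = 1500 μL / 5 = 300 μL

300 μL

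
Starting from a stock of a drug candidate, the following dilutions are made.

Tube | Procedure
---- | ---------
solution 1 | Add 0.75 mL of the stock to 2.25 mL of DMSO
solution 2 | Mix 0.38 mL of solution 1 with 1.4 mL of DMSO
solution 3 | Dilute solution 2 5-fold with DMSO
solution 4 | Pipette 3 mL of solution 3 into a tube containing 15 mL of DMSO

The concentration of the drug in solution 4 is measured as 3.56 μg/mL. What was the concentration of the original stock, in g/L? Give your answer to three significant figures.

2.00 g/L

Step 1: 0.75 mL + 2.25 mL = 3 mL total → factor 3/0.75 = 4
Step 2: 0.38 mL + 1.4 mL = 1.78 mL total → factor 1.78/0.38 = 4.6842
Step 3: 5-fold → factor 5
Step 4: 3 mL + 15 mL = 18 mL total → factor 18/3 = 6
Overall dilution factor = 4 × 4.6842 × 5 × 6 = 562.11
Stock = 3.56 μg/mL × 562.11 = 2001 μg/mL = 2.00 g/L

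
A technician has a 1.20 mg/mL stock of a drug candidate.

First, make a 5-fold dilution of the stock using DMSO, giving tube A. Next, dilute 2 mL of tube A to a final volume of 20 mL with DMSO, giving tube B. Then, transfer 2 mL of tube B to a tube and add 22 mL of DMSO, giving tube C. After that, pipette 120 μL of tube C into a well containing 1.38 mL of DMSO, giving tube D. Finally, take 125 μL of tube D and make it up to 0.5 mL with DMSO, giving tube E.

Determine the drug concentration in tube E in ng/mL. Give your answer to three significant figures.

40.0 ng/mL

Step 1: 5-fold → factor 5
Step 2: 2 mL brought to 20 mL → factor 20/2 = 10
Step 3: 2 mL + 22 mL = 24 mL total → factor 24/2 = 12
Step 4: 120 μL + 1.38 mL = 1500 μL total → factor 1500/120 = 12.5
Step 5: 125 μL brought to 0.5 mL → factor 500/125 = 4
Overall dilution factor = 5 × 10 × 12 × 12.5 × 4 = 30000
Final = 1.20 mg/mL / 30000 = 4.000 × 10^-5 mg/mL = 40.0 ng/mL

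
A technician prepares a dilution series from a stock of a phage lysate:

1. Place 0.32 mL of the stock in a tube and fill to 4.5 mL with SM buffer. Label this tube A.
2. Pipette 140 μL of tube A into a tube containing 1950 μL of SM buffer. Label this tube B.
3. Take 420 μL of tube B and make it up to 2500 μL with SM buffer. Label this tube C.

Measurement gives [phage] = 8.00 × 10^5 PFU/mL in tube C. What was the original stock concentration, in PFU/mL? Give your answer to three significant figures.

1.00 × 10^9 PFU/mL

Step 1: 0.32 mL brought to 4.5 mL → factor 4.5/0.32 = 14.062
Step 2: 140 μL + 1950 μL = 2090 μL total → factor 2090/140 = 14.929
Step 3: 420 μL brought to 2500 μL → factor 2500/420 = 5.9524
Overall dilution factor = 14.062 × 14.929 × 5.9524 = 1249.6
Stock = 8.00 × 10^5 PFU/mL × 1249.6 = 1.00 × 10^9 PFU/mL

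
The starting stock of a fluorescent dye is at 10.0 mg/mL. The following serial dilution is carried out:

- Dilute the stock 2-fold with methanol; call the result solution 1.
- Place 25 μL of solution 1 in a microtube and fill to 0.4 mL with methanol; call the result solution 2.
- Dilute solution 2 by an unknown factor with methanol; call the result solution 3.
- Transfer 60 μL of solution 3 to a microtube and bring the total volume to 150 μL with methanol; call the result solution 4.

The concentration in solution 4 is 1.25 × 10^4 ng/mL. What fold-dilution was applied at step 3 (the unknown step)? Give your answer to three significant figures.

Step 1: 2-fold → factor 2
Step 2: 25 μL brought to 0.4 mL → factor 400/25 = 16
Step 3: unknown factor x
Step 4: 60 μL brought to 150 μL → factor 150/60 = 2.5
Product of known-step factors = 80
Overall factor = 10.0 mg/mL / (1.25 × 10^4 ng/mL) = 800
x = 800 / 80 = 10.0

10.0-fold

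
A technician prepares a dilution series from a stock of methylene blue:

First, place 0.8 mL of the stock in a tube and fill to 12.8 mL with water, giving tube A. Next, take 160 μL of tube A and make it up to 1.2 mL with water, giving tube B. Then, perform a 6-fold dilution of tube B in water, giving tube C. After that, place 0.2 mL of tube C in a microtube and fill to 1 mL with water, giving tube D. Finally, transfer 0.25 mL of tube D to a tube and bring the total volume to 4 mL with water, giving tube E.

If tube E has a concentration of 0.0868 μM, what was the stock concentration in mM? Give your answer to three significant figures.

5.00 mM

Step 1: 0.8 mL brought to 12.8 mL → factor 12.8/0.8 = 16
Step 2: 160 μL brought to 1.2 mL → factor 1200/160 = 7.5
Step 3: 6-fold → factor 6
Step 4: 0.2 mL brought to 1 mL → factor 1/0.2 = 5
Step 5: 0.25 mL brought to 4 mL → factor 4/0.25 = 16
Overall dilution factor = 16 × 7.5 × 6 × 5 × 16 = 57600
Stock = 0.0868 μM × 57600 = 5000 μM = 5.00 mM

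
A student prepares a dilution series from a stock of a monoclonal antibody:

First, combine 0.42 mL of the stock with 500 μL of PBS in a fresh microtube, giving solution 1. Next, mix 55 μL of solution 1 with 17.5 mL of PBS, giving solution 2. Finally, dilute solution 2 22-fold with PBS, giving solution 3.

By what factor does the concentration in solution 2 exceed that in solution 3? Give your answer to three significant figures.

Step 1: 0.42 mL + 500 μL = 0.92 mL total → factor 0.92/0.42 = 2.1905
Step 2: 55 μL + 17.5 mL = 17555 μL total → factor 17555/55 = 319.18
Step 3: 22-fold → factor 22
Dilution factor to solution 2 = 699.16; to solution 3 = 15382
[solution 2]/[solution 3] = (factor to solution 3)/(factor to solution 2) = 15382/699.16 = 22.0

22.0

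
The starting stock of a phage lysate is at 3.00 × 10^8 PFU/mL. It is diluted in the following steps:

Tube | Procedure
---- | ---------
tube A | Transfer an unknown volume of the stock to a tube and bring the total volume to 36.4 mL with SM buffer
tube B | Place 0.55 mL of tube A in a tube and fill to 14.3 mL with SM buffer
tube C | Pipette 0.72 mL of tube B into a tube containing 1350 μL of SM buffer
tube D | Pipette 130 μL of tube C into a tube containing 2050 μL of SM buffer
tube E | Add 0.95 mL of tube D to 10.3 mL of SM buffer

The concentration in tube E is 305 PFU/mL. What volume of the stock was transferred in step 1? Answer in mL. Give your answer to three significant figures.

0.549 mL

Step 1: v brought to 36.4 mL → factor = 36.4 mL/v
Step 2: 0.55 mL brought to 14.3 mL → factor 14.3/0.55 = 26
Step 3: 0.72 mL + 1350 μL = 2.07 mL total → factor 2.07/0.72 = 2.875
Step 4: 130 μL + 2050 μL = 2180 μL total → factor 2180/130 = 16.769
Step 5: 0.95 mL + 10.3 mL = 11.25 mL total → factor 11.25/0.95 = 11.842
Product of known-step factors = 14844
Overall factor = 3.00 × 10^8 PFU/mL / (305 PFU/mL) = 9.8361 × 10^5
Step-1 factor = 9.8361 × 10^5 / 14844 = 66.263
v = 36.4 mL / 66.263 = 0.549 mL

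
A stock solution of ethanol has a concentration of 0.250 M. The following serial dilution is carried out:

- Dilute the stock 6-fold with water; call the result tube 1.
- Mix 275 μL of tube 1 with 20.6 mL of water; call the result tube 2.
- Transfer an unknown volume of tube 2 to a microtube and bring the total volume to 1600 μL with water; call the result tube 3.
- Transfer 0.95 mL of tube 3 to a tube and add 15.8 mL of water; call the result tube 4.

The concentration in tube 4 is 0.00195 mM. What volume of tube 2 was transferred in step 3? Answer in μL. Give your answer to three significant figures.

Step 1: 6-fold → factor 6
Step 2: 275 μL + 20.6 mL = 20875 μL total → factor 20875/275 = 75.909
Step 3: v brought to 1600 μL → factor = 1600 μL/v
Step 4: 0.95 mL + 15.8 mL = 16.75 mL total → factor 16.75/0.95 = 17.632
Product of known-step factors = 8030.4
Overall factor = 0.250 M / (0.00195 mM) = 1.2821 × 10^5
Step-3 factor = 1.2821 × 10^5 / 8030.4 = 15.965
v = 1600 μL / 15.965 = 100 μL

100 μL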